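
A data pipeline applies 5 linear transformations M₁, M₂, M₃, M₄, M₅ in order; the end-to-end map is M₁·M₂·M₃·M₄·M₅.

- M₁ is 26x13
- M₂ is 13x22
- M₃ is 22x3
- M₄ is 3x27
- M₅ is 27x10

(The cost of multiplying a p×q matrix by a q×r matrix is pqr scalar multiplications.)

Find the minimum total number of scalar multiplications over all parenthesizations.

3462

Adjacent pairs: M₁M₂ = 26·13·22 = 7436; M₂M₃ = 13·22·3 = 858; M₃M₄ = 22·3·27 = 1782; M₄M₅ = 3·27·10 = 810.
Length 3: M₁..M₃: k=1: 0+858+26·13·3=1872; k=2: 7436+0+26·22·3=9152 → min 1872 | M₂..M₄: k=2: 0+1782+13·22·27=9504; k=3: 858+0+13·3·27=1911 → min 1911 | M₃..M₅: k=3: 0+810+22·3·10=1470; k=4: 1782+0+22·27·10=7722 → min 1470.
Length 4: M₁..M₄: k=1: 0+1911+26·13·27=11037; k=2: 7436+1782+26·22·27=24662; k=3: 1872+0+26·3·27=3978 → min 3978 | M₂..M₅: k=2: 0+1470+13·22·10=4330; k=3: 858+810+13·3·10=2058; k=4: 1911+0+13·27·10=5421 → min 2058.
Length 5: M₁..M₅: k=1: 0+2058+26·13·10=5438; k=2: 7436+1470+26·22·10=14626; k=3: 1872+810+26·3·10=3462; k=4: 3978+0+26·27·10=10998 → min 3462.
Optimal order: ((M₁·(M₂·M₃))·(M₄·M₅)) with cost 3462.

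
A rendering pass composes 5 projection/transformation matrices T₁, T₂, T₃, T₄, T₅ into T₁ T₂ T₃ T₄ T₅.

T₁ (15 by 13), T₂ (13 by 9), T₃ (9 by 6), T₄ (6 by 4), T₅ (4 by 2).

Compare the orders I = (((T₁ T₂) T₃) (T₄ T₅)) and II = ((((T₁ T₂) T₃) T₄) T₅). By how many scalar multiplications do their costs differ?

252

Order I = (((T₁ T₂) T₃) (T₄ T₅)): (T₁ T₂): 15×13 by 13×9 → 15×9, cost 15·13·9 = 1755; ((T₁ T₂) T₃): 15×9 by 9×6 → 15×6, cost 15·9·6 = 810; cumulative 2565; (T₄ T₅): 6×4 by 4×2 → 6×2, cost 6·4·2 = 48; (((T₁ T₂) T₃) (T₄ T₅)): 15×6 by 6×2 → 15×2, cost 15·6·2 = 180; cumulative 2793. Total 2793.
Order II = ((((T₁ T₂) T₃) T₄) T₅): (T₁ T₂): 15×13 by 13×9 → 15×9, cost 15·13·9 = 1755; ((T₁ T₂) T₃): 15×9 by 9×6 → 15×6, cost 15·9·6 = 810; cumulative 2565; (((T₁ T₂) T₃) T₄): 15×6 by 6×4 → 15×4, cost 15·6·4 = 360; cumulative 2925; ((((T₁ T₂) T₃) T₄) T₅): 15×4 by 4×2 → 15×2, cost 15·4·2 = 120; cumulative 3045. Total 3045.
Difference: |2793 − 3045| = 252.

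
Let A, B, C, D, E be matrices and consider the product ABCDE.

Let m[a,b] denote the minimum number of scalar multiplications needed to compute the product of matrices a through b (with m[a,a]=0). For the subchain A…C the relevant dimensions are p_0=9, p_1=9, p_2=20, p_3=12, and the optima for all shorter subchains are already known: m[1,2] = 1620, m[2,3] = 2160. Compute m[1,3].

3132

m[1,3] = min over k∈[1,2] of m[1,k]+m[k+1,3]+p_{0}·p_k·p_{3}.
k=1: 0 + 2160 + 9·9·12 = 3132; k=2: 1620 + 0 + 9·20·12 = 3780.
Minimum: 3132 at k=1.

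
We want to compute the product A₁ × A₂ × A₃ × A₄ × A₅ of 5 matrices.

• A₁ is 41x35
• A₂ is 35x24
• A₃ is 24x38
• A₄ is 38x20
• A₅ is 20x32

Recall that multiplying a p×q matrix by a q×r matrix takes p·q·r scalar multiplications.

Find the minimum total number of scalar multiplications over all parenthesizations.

Adjacent pairs: A₁A₂ = 41·35·24 = 34440; A₂A₃ = 35·24·38 = 31920; A₃A₄ = 24·38·20 = 18240; A₄A₅ = 38·20·32 = 24320.
Length 3: A₁..A₃: k=1: 0+31920+41·35·38=86450; k=2: 34440+0+41·24·38=71832 → min 71832 | A₂..A₄: k=2: 0+18240+35·24·20=35040; k=3: 31920+0+35·38·20=58520 → min 35040 | A₃..A₅: k=3: 0+24320+24·38·32=53504; k=4: 18240+0+24·20·32=33600 → min 33600.
Length 4: A₁..A₄: k=1: 0+35040+41·35·20=63740; k=2: 34440+18240+41·24·20=72360; k=3: 71832+0+41·38·20=102992 → min 63740 | A₂..A₅: k=2: 0+33600+35·24·32=60480; k=3: 31920+24320+35·38·32=98800; k=4: 35040+0+35·20·32=57440 → min 57440.
Length 5: A₁..A₅: k=1: 0+57440+41·35·32=103360; k=2: 34440+33600+41·24·32=99528; k=3: 71832+24320+41·38·32=146008; k=4: 63740+0+41·20·32=89980 → min 89980.
Optimal order: ((A₁ × (A₂ × (A₃ × A₄))) × A₅) with cost 89980.

89980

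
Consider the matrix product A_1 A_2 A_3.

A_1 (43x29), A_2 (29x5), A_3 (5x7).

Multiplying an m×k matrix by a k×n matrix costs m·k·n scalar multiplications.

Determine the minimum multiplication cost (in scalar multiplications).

7740

Order (A_1 (A_2 A_3)): (A_2 A_3): 29×5 by 5×7 → 29×7, cost 29·5·7 = 1015; (A_1 (A_2 A_3)): 43×29 by 29×7 → 43×7, cost 43·29·7 = 8729; cumulative 9744. Total 9744.
Order ((A_1 A_2) A_3): (A_1 A_2): 43×29 by 29×5 → 43×5, cost 43·29·5 = 6235; ((A_1 A_2) A_3): 43×5 by 5×7 → 43×7, cost 43·5·7 = 1505; cumulative 7740. Total 7740.
Minimum: 7740.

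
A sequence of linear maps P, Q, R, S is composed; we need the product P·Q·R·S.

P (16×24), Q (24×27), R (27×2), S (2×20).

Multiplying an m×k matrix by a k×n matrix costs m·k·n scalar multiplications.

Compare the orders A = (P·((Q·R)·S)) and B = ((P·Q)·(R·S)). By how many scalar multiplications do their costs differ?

10152

Order A = (P·((Q·R)·S)): (Q·R): 24×27 by 27×2 → 24×2, cost 24·27·2 = 1296; ((Q·R)·S): 24×2 by 2×20 → 24×20, cost 24·2·20 = 960; cumulative 2256; (P·((Q·R)·S)): 16×24 by 24×20 → 16×20, cost 16·24·20 = 7680; cumulative 9936. Total 9936.
Order B = ((P·Q)·(R·S)): (P·Q): 16×24 by 24×27 → 16×27, cost 16·24·27 = 10368; (R·S): 27×2 by 2×20 → 27×20, cost 27·2·20 = 1080; ((P·Q)·(R·S)): 16×27 by 27×20 → 16×20, cost 16·27·20 = 8640; cumulative 20088. Total 20088.
Difference: |9936 − 20088| = 10152.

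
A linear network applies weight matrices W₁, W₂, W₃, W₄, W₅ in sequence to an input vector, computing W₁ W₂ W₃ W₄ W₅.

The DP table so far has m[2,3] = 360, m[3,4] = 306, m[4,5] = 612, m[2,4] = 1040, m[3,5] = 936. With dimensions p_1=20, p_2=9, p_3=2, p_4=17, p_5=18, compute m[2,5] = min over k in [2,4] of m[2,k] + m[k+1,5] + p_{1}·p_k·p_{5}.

1692

m[2,5] = min over k∈[2,4] of m[2,k]+m[k+1,5]+p_{1}·p_k·p_{5}.
k=2: 0 + 936 + 20·9·18 = 4176; k=3: 360 + 612 + 20·2·18 = 1692; k=4: 1040 + 0 + 20·17·18 = 7160.
Minimum: 1692 at k=3.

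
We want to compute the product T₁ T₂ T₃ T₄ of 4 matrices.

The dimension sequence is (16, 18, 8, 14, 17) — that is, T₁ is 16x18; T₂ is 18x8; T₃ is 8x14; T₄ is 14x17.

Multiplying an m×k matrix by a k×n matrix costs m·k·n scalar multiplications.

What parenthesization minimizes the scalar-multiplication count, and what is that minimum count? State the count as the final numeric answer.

6384

Adjacent pairs: T₁T₂ = 16·18·8 = 2304; T₂T₃ = 18·8·14 = 2016; T₃T₄ = 8·14·17 = 1904.
Length 3: T₁..T₃: k=1: 0+2016+16·18·14=6048; k=2: 2304+0+16·8·14=4096 → min 4096 | T₂..T₄: k=2: 0+1904+18·8·17=4352; k=3: 2016+0+18·14·17=6300 → min 4352.
Length 4: T₁..T₄: k=1: 0+4352+16·18·17=9248; k=2: 2304+1904+16·8·17=6384; k=3: 4096+0+16·14·17=7904 → min 6384.
Optimal parenthesization: ((T₁ T₂) (T₃ T₄)) with cost 6384.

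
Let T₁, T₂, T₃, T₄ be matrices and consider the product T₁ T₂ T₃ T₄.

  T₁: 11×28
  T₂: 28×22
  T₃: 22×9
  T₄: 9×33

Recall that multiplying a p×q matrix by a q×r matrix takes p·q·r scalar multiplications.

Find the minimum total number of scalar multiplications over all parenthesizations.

Adjacent pairs: T₁T₂ = 11·28·22 = 6776; T₂T₃ = 28·22·9 = 5544; T₃T₄ = 22·9·33 = 6534.
Length 3: T₁..T₃: k=1: 0+5544+11·28·9=8316; k=2: 6776+0+11·22·9=8954 → min 8316 | T₂..T₄: k=2: 0+6534+28·22·33=26862; k=3: 5544+0+28·9·33=13860 → min 13860.
Length 4: T₁..T₄: k=1: 0+13860+11·28·33=24024; k=2: 6776+6534+11·22·33=21296; k=3: 8316+0+11·9·33=11583 → min 11583.
Optimal order: ((T₁ (T₂ T₃)) T₄) with cost 11583.

11583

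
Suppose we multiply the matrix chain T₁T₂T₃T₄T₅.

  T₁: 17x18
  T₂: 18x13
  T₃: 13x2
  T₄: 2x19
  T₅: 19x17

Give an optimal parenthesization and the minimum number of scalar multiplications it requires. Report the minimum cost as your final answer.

2304

Adjacent pairs: T₁T₂ = 17·18·13 = 3978; T₂T₃ = 18·13·2 = 468; T₃T₄ = 13·2·19 = 494; T₄T₅ = 2·19·17 = 646.
Length 3: T₁..T₃: k=1: 0+468+17·18·2=1080; k=2: 3978+0+17·13·2=4420 → min 1080 | T₂..T₄: k=2: 0+494+18·13·19=4940; k=3: 468+0+18·2·19=1152 → min 1152 | T₃..T₅: k=3: 0+646+13·2·17=1088; k=4: 494+0+13·19·17=4693 → min 1088.
Length 4: T₁..T₄: k=1: 0+1152+17·18·19=6966; k=2: 3978+494+17·13·19=8671; k=3: 1080+0+17·2·19=1726 → min 1726 | T₂..T₅: k=2: 0+1088+18·13·17=5066; k=3: 468+646+18·2·17=1726; k=4: 1152+0+18·19·17=6966 → min 1726.
Length 5: T₁..T₅: k=1: 0+1726+17·18·17=6928; k=2: 3978+1088+17·13·17=8823; k=3: 1080+646+17·2·17=2304; k=4: 1726+0+17·19·17=7217 → min 2304.
Optimal parenthesization: ((T₁(T₂T₃))(T₄T₅)) with cost 2304.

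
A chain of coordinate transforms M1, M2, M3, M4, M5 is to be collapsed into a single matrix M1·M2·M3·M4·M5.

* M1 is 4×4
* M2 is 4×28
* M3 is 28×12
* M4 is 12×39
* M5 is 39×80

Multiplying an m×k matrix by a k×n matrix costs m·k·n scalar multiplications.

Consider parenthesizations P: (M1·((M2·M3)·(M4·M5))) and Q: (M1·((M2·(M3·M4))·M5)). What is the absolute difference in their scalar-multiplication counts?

12672

Order P = (M1·((M2·M3)·(M4·M5))): (M2·M3): 4×28 by 28×12 → 4×12, cost 4·28·12 = 1344; (M4·M5): 12×39 by 39×80 → 12×80, cost 12·39·80 = 37440; ((M2·M3)·(M4·M5)): 4×12 by 12×80 → 4×80, cost 4·12·80 = 3840; cumulative 42624; (M1·((M2·M3)·(M4·M5))): 4×4 by 4×80 → 4×80, cost 4·4·80 = 1280; cumulative 43904. Total 43904.
Order Q = (M1·((M2·(M3·M4))·M5)): (M3·M4): 28×12 by 12×39 → 28×39, cost 28·12·39 = 13104; (M2·(M3·M4)): 4×28 by 28×39 → 4×39, cost 4·28·39 = 4368; cumulative 17472; ((M2·(M3·M4))·M5): 4×39 by 39×80 → 4×80, cost 4·39·80 = 12480; cumulative 29952; (M1·((M2·(M3·M4))·M5)): 4×4 by 4×80 → 4×80, cost 4·4·80 = 1280; cumulative 31232. Total 31232.
Difference: |43904 − 31232| = 12672.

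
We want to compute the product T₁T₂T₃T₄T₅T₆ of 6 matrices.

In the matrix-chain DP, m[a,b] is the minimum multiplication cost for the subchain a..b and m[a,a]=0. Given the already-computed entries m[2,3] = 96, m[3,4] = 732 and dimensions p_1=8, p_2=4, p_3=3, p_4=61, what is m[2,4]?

m[2,4] = min over k∈[2,3] of m[2,k]+m[k+1,4]+p_{1}·p_k·p_{4}.
k=2: 0 + 732 + 8·4·61 = 2684; k=3: 96 + 0 + 8·3·61 = 1560.
Minimum: 1560 at k=3.

1560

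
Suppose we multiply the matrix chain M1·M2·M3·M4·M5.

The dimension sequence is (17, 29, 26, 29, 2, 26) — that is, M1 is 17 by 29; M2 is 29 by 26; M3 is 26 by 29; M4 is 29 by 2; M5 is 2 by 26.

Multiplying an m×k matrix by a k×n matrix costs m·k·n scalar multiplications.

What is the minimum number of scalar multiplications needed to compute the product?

Adjacent pairs: M1M2 = 17·29·26 = 12818; M2M3 = 29·26·29 = 21866; M3M4 = 26·29·2 = 1508; M4M5 = 29·2·26 = 1508.
Length 3: M1..M3: k=1: 0+21866+17·29·29=36163; k=2: 12818+0+17·26·29=25636 → min 25636 | M2..M4: k=2: 0+1508+29·26·2=3016; k=3: 21866+0+29·29·2=23548 → min 3016 | M3..M5: k=3: 0+1508+26·29·26=21112; k=4: 1508+0+26·2·26=2860 → min 2860.
Length 4: M1..M4: k=1: 0+3016+17·29·2=4002; k=2: 12818+1508+17·26·2=15210; k=3: 25636+0+17·29·2=26622 → min 4002 | M2..M5: k=2: 0+2860+29·26·26=22464; k=3: 21866+1508+29·29·26=45240; k=4: 3016+0+29·2·26=4524 → min 4524.
Length 5: M1..M5: k=1: 0+4524+17·29·26=17342; k=2: 12818+2860+17·26·26=27170; k=3: 25636+1508+17·29·26=39962; k=4: 4002+0+17·2·26=4886 → min 4886.
Optimal order: ((M1·(M2·(M3·M4)))·M5) with cost 4886.

4886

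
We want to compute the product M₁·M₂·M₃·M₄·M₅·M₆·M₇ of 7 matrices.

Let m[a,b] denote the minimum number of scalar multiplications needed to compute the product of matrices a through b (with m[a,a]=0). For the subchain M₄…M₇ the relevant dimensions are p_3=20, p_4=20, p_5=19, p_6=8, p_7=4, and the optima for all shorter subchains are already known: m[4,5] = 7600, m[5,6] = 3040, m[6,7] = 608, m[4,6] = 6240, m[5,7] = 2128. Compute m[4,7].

3728

m[4,7] = min over k∈[4,6] of m[4,k]+m[k+1,7]+p_{3}·p_k·p_{7}.
k=4: 0 + 2128 + 20·20·4 = 3728; k=5: 7600 + 608 + 20·19·4 = 9728; k=6: 6240 + 0 + 20·8·4 = 6880.
Minimum: 3728 at k=4.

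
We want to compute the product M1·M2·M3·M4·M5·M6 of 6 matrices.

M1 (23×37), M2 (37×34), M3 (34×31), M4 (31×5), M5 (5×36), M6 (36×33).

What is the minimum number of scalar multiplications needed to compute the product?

25550

Adjacent pairs: M1M2 = 23·37·34 = 28934; M2M3 = 37·34·31 = 38998; M3M4 = 34·31·5 = 5270; M4M5 = 31·5·36 = 5580; M5M6 = 5·36·33 = 5940.
Length 3: M1..M3: k=1: 0+38998+23·37·31=65379; k=2: 28934+0+23·34·31=53176 → min 53176 | M2..M4: k=2: 0+5270+37·34·5=11560; k=3: 38998+0+37·31·5=44733 → min 11560 | M3..M5: k=3: 0+5580+34·31·36=43524; k=4: 5270+0+34·5·36=11390 → min 11390 | M4..M6: k=4: 0+5940+31·5·33=11055; k=5: 5580+0+31·36·33=42408 → min 11055.
Length 4: M1..M4: k=1: 0+11560+23·37·5=15815; k=2: 28934+5270+23·34·5=38114; k=3: 53176+0+23·31·5=56741 → min 15815 | M2..M5: k=2: 0+11390+37·34·36=56678; k=3: 38998+5580+37·31·36=85870; k=4: 11560+0+37·5·36=18220 → min 18220 | M3..M6: k=3: 0+11055+34·31·33=45837; k=4: 5270+5940+34·5·33=16820; k=5: 11390+0+34·36·33=51782 → min 16820.
Length 5: M1..M5: k=1: 0+18220+23·37·36=48856; k=2: 28934+11390+23·34·36=68476; k=3: 53176+5580+23·31·36=84424; k=4: 15815+0+23·5·36=19955 → min 19955 | M2..M6: k=2: 0+16820+37·34·33=58334; k=3: 38998+11055+37·31·33=87904; k=4: 11560+5940+37·5·33=23605; k=5: 18220+0+37·36·33=62176 → min 23605.
Length 6: M1..M6: k=1: 0+23605+23·37·33=51688; k=2: 28934+16820+23·34·33=71560; k=3: 53176+11055+23·31·33=87760; k=4: 15815+5940+23·5·33=25550; k=5: 19955+0+23·36·33=47279 → min 25550.
Optimal order: ((M1·(M2·(M3·M4)))·(M5·M6)) with cost 25550.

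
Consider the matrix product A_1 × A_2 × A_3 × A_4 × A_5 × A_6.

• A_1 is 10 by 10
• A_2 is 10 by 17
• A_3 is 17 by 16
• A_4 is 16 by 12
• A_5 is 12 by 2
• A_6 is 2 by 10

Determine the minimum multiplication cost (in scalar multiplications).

Adjacent pairs: A_1A_2 = 10·10·17 = 1700; A_2A_3 = 10·17·16 = 2720; A_3A_4 = 17·16·12 = 3264; A_4A_5 = 16·12·2 = 384; A_5A_6 = 12·2·10 = 240.
Length 3: A_1..A_3: k=1: 0+2720+10·10·16=4320; k=2: 1700+0+10·17·16=4420 → min 4320 | A_2..A_4: k=2: 0+3264+10·17·12=5304; k=3: 2720+0+10·16·12=4640 → min 4640 | A_3..A_5: k=3: 0+384+17·16·2=928; k=4: 3264+0+17·12·2=3672 → min 928 | A_4..A_6: k=4: 0+240+16·12·10=2160; k=5: 384+0+16·2·10=704 → min 704.
Length 4: A_1..A_4: k=1: 0+4640+10·10·12=5840; k=2: 1700+3264+10·17·12=7004; k=3: 4320+0+10·16·12=6240 → min 5840 | A_2..A_5: k=2: 0+928+10·17·2=1268; k=3: 2720+384+10·16·2=3424; k=4: 4640+0+10·12·2=4880 → min 1268 | A_3..A_6: k=3: 0+704+17·16·10=3424; k=4: 3264+240+17·12·10=5544; k=5: 928+0+17·2·10=1268 → min 1268.
Length 5: A_1..A_5: k=1: 0+1268+10·10·2=1468; k=2: 1700+928+10·17·2=2968; k=3: 4320+384+10·16·2=5024; k=4: 5840+0+10·12·2=6080 → min 1468 | A_2..A_6: k=2: 0+1268+10·17·10=2968; k=3: 2720+704+10·16·10=5024; k=4: 4640+240+10·12·10=6080; k=5: 1268+0+10·2·10=1468 → min 1468.
Length 6: A_1..A_6: k=1: 0+1468+10·10·10=2468; k=2: 1700+1268+10·17·10=4668; k=3: 4320+704+10·16·10=6624; k=4: 5840+240+10·12·10=7280; k=5: 1468+0+10·2·10=1668 → min 1668.
Optimal order: ((A_1 × (A_2 × (A_3 × (A_4 × A_5)))) × A_6) with cost 1668.

1668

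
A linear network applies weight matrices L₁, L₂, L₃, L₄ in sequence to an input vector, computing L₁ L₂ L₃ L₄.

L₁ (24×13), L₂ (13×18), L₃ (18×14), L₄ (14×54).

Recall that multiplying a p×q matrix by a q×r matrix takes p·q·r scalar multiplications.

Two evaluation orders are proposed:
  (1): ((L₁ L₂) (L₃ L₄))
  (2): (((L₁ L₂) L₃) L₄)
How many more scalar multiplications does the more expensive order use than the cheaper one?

12744

Order (1) = ((L₁ L₂) (L₃ L₄)): (L₁ L₂): 24×13 by 13×18 → 24×18, cost 24·13·18 = 5616; (L₃ L₄): 18×14 by 14×54 → 18×54, cost 18·14·54 = 13608; ((L₁ L₂) (L₃ L₄)): 24×18 by 18×54 → 24×54, cost 24·18·54 = 23328; cumulative 42552. Total 42552.
Order (2) = (((L₁ L₂) L₃) L₄): (L₁ L₂): 24×13 by 13×18 → 24×18, cost 24·13·18 = 5616; ((L₁ L₂) L₃): 24×18 by 18×14 → 24×14, cost 24·18·14 = 6048; cumulative 11664; (((L₁ L₂) L₃) L₄): 24×14 by 14×54 → 24×54, cost 24·14·54 = 18144; cumulative 29808. Total 29808.
Difference: |42552 − 29808| = 12744.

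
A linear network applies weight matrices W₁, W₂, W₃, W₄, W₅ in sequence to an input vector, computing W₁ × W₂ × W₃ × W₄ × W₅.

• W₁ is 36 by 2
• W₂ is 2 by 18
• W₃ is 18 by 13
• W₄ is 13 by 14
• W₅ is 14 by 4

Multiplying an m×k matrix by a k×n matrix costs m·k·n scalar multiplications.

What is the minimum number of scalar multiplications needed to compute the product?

1232

Adjacent pairs: W₁W₂ = 36·2·18 = 1296; W₂W₃ = 2·18·13 = 468; W₃W₄ = 18·13·14 = 3276; W₄W₅ = 13·14·4 = 728.
Length 3: W₁..W₃: k=1: 0+468+36·2·13=1404; k=2: 1296+0+36·18·13=9720 → min 1404 | W₂..W₄: k=2: 0+3276+2·18·14=3780; k=3: 468+0+2·13·14=832 → min 832 | W₃..W₅: k=3: 0+728+18·13·4=1664; k=4: 3276+0+18·14·4=4284 → min 1664.
Length 4: W₁..W₄: k=1: 0+832+36·2·14=1840; k=2: 1296+3276+36·18·14=13644; k=3: 1404+0+36·13·14=7956 → min 1840 | W₂..W₅: k=2: 0+1664+2·18·4=1808; k=3: 468+728+2·13·4=1300; k=4: 832+0+2·14·4=944 → min 944.
Length 5: W₁..W₅: k=1: 0+944+36·2·4=1232; k=2: 1296+1664+36·18·4=5552; k=3: 1404+728+36·13·4=4004; k=4: 1840+0+36·14·4=3856 → min 1232.
Optimal order: (W₁ × (((W₂ × W₃) × W₄) × W₅)) with cost 1232.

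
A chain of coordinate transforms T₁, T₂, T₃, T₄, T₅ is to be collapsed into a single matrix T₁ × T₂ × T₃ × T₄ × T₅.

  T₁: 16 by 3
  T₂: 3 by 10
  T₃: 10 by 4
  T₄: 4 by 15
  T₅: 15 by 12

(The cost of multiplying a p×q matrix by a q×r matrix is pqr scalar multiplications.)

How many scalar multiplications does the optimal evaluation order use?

Adjacent pairs: T₁T₂ = 16·3·10 = 480; T₂T₃ = 3·10·4 = 120; T₃T₄ = 10·4·15 = 600; T₄T₅ = 4·15·12 = 720.
Length 3: T₁..T₃: k=1: 0+120+16·3·4=312; k=2: 480+0+16·10·4=1120 → min 312 | T₂..T₄: k=2: 0+600+3·10·15=1050; k=3: 120+0+3·4·15=300 → min 300 | T₃..T₅: k=3: 0+720+10·4·12=1200; k=4: 600+0+10·15·12=2400 → min 1200.
Length 4: T₁..T₄: k=1: 0+300+16·3·15=1020; k=2: 480+600+16·10·15=3480; k=3: 312+0+16·4·15=1272 → min 1020 | T₂..T₅: k=2: 0+1200+3·10·12=1560; k=3: 120+720+3·4·12=984; k=4: 300+0+3·15·12=840 → min 840.
Length 5: T₁..T₅: k=1: 0+840+16·3·12=1416; k=2: 480+1200+16·10·12=3600; k=3: 312+720+16·4·12=1800; k=4: 1020+0+16·15·12=3900 → min 1416.
Optimal order: (T₁ × (((T₂ × T₃) × T₄) × T₅)) with cost 1416.

1416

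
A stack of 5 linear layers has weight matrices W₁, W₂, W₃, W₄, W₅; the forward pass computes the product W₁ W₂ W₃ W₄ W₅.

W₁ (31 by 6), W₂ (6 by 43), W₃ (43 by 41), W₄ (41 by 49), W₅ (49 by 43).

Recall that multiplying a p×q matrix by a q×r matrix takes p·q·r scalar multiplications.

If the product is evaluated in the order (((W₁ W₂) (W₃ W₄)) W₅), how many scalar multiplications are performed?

(W₁ W₂): 31×6 by 6×43 → 31×43, cost 31·6·43 = 7998
(W₃ W₄): 43×41 by 41×49 → 43×49, cost 43·41·49 = 86387
((W₁ W₂) (W₃ W₄)): 31×43 by 43×49 → 31×49, cost 31·43·49 = 65317; cumulative 159702
(((W₁ W₂) (W₃ W₄)) W₅): 31×49 by 49×43 → 31×43, cost 31·49·43 = 65317; cumulative 225019
Total: 225019 scalar multiplications.

225019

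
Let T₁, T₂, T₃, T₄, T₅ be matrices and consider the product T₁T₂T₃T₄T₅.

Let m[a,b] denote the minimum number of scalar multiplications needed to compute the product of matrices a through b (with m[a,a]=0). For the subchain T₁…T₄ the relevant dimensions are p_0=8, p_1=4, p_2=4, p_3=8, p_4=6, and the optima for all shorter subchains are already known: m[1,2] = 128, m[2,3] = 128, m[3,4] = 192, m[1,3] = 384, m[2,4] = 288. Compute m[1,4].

480

m[1,4] = min over k∈[1,3] of m[1,k]+m[k+1,4]+p_{0}·p_k·p_{4}.
k=1: 0 + 288 + 8·4·6 = 480; k=2: 128 + 192 + 8·4·6 = 512; k=3: 384 + 0 + 8·8·6 = 768.
Minimum: 480 at k=1.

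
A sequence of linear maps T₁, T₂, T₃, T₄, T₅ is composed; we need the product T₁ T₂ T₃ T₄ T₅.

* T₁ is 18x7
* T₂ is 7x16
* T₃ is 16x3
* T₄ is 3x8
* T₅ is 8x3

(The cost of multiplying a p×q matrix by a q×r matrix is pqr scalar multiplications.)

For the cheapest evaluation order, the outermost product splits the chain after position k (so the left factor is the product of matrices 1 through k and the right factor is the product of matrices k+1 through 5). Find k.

Adjacent pairs: T₁T₂ = 18·7·16 = 2016; T₂T₃ = 7·16·3 = 336; T₃T₄ = 16·3·8 = 384; T₄T₅ = 3·8·3 = 72.
Length 3: T₁..T₃: k=1: 0+336+18·7·3=714; k=2: 2016+0+18·16·3=2880 → min 714 | T₂..T₄: k=2: 0+384+7·16·8=1280; k=3: 336+0+7·3·8=504 → min 504 | T₃..T₅: k=3: 0+72+16·3·3=216; k=4: 384+0+16·8·3=768 → min 216.
Length 4: T₁..T₄: k=1: 0+504+18·7·8=1512; k=2: 2016+384+18·16·8=4704; k=3: 714+0+18·3·8=1146 → min 1146 | T₂..T₅: k=2: 0+216+7·16·3=552; k=3: 336+72+7·3·3=471; k=4: 504+0+7·8·3=672 → min 471.
Top-level splits: k=1: (T₁..T₁)·(T₂..T₅) → 0+471+18·7·3 = 849; k=2: (T₁..T₂)·(T₃..T₅) → 2016+216+18·16·3 = 3096; k=3: (T₁..T₃)·(T₄..T₅) → 714+72+18·3·3 = 948; k=4: (T₁..T₄)·(T₅..T₅) → 1146+0+18·8·3 = 1578.
Best split is after T₁, i.e. k = 1.

1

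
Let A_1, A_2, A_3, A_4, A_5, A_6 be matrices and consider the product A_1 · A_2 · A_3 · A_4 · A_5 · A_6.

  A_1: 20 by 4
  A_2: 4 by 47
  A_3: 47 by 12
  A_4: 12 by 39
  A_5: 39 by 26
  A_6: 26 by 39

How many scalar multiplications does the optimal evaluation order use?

Adjacent pairs: A_1A_2 = 20·4·47 = 3760; A_2A_3 = 4·47·12 = 2256; A_3A_4 = 47·12·39 = 21996; A_4A_5 = 12·39·26 = 12168; A_5A_6 = 39·26·39 = 39546.
Length 3: A_1..A_3: k=1: 0+2256+20·4·12=3216; k=2: 3760+0+20·47·12=15040 → min 3216 | A_2..A_4: k=2: 0+21996+4·47·39=29328; k=3: 2256+0+4·12·39=4128 → min 4128 | A_3..A_5: k=3: 0+12168+47·12·26=26832; k=4: 21996+0+47·39·26=69654 → min 26832 | A_4..A_6: k=4: 0+39546+12·39·39=57798; k=5: 12168+0+12·26·39=24336 → min 24336.
Length 4: A_1..A_4: k=1: 0+4128+20·4·39=7248; k=2: 3760+21996+20·47·39=62416; k=3: 3216+0+20·12·39=12576 → min 7248 | A_2..A_5: k=2: 0+26832+4·47·26=31720; k=3: 2256+12168+4·12·26=15672; k=4: 4128+0+4·39·26=8184 → min 8184 | A_3..A_6: k=3: 0+24336+47·12·39=46332; k=4: 21996+39546+47·39·39=133029; k=5: 26832+0+47·26·39=74490 → min 46332.
Length 5: A_1..A_5: k=1: 0+8184+20·4·26=10264; k=2: 3760+26832+20·47·26=55032; k=3: 3216+12168+20·12·26=21624; k=4: 7248+0+20·39·26=27528 → min 10264 | A_2..A_6: k=2: 0+46332+4·47·39=53664; k=3: 2256+24336+4·12·39=28464; k=4: 4128+39546+4·39·39=49758; k=5: 8184+0+4·26·39=12240 → min 12240.
Length 6: A_1..A_6: k=1: 0+12240+20·4·39=15360; k=2: 3760+46332+20·47·39=86752; k=3: 3216+24336+20·12·39=36912; k=4: 7248+39546+20·39·39=77214; k=5: 10264+0+20·26·39=30544 → min 15360.
Optimal order: (A_1 · ((((A_2 · A_3) · A_4) · A_5) · A_6)) with cost 15360.

15360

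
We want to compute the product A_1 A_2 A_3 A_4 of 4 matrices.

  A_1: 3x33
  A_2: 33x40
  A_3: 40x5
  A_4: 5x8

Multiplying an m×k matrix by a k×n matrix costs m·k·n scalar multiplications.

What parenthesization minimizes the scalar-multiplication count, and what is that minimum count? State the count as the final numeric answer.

4680

Adjacent pairs: A_1A_2 = 3·33·40 = 3960; A_2A_3 = 33·40·5 = 6600; A_3A_4 = 40·5·8 = 1600.
Length 3: A_1..A_3: k=1: 0+6600+3·33·5=7095; k=2: 3960+0+3·40·5=4560 → min 4560 | A_2..A_4: k=2: 0+1600+33·40·8=12160; k=3: 6600+0+33·5·8=7920 → min 7920.
Length 4: A_1..A_4: k=1: 0+7920+3·33·8=8712; k=2: 3960+1600+3·40·8=6520; k=3: 4560+0+3·5·8=4680 → min 4680.
Optimal parenthesization: (((A_1 A_2) A_3) A_4) with cost 4680.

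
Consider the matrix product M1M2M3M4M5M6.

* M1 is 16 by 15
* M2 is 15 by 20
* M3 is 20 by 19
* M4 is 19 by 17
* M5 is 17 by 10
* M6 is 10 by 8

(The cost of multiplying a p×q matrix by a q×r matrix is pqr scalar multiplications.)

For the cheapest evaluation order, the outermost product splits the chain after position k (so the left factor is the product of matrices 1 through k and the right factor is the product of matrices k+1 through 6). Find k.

Adjacent pairs: M1M2 = 16·15·20 = 4800; M2M3 = 15·20·19 = 5700; M3M4 = 20·19·17 = 6460; M4M5 = 19·17·10 = 3230; M5M6 = 17·10·8 = 1360.
Length 3: M1..M3: k=1: 0+5700+16·15·19=10260; k=2: 4800+0+16·20·19=10880 → min 10260 | M2..M4: k=2: 0+6460+15·20·17=11560; k=3: 5700+0+15·19·17=10545 → min 10545 | M3..M5: k=3: 0+3230+20·19·10=7030; k=4: 6460+0+20·17·10=9860 → min 7030 | M4..M6: k=4: 0+1360+19·17·8=3944; k=5: 3230+0+19·10·8=4750 → min 3944.
Length 4: M1..M4: k=1: 0+10545+16·15·17=14625; k=2: 4800+6460+16·20·17=16700; k=3: 10260+0+16·19·17=15428 → min 14625 | M2..M5: k=2: 0+7030+15·20·10=10030; k=3: 5700+3230+15·19·10=11780; k=4: 10545+0+15·17·10=13095 → min 10030 | M3..M6: k=3: 0+3944+20·19·8=6984; k=4: 6460+1360+20·17·8=10540; k=5: 7030+0+20·10·8=8630 → min 6984.
Length 5: M1..M5: k=1: 0+10030+16·15·10=12430; k=2: 4800+7030+16·20·10=15030; k=3: 10260+3230+16·19·10=16530; k=4: 14625+0+16·17·10=17345 → min 12430 | M2..M6: k=2: 0+6984+15·20·8=9384; k=3: 5700+3944+15·19·8=11924; k=4: 10545+1360+15·17·8=13945; k=5: 10030+0+15·10·8=11230 → min 9384.
Top-level splits: k=1: (M1..M1)·(M2..M6) → 0+9384+16·15·8 = 11304; k=2: (M1..M2)·(M3..M6) → 4800+6984+16·20·8 = 14344; k=3: (M1..M3)·(M4..M6) → 10260+3944+16·19·8 = 16636; k=4: (M1..M4)·(M5..M6) → 14625+1360+16·17·8 = 18161; k=5: (M1..M5)·(M6..M6) → 12430+0+16·10·8 = 13710.
Best split is after M1, i.e. k = 1.

1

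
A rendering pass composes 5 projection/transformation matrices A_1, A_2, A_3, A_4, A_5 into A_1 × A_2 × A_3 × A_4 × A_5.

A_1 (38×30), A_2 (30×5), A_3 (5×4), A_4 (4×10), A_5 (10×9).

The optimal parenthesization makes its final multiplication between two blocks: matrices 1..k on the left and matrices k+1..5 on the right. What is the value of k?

3

Adjacent pairs: A_1A_2 = 38·30·5 = 5700; A_2A_3 = 30·5·4 = 600; A_3A_4 = 5·4·10 = 200; A_4A_5 = 4·10·9 = 360.
Length 3: A_1..A_3: k=1: 0+600+38·30·4=5160; k=2: 5700+0+38·5·4=6460 → min 5160 | A_2..A_4: k=2: 0+200+30·5·10=1700; k=3: 600+0+30·4·10=1800 → min 1700 | A_3..A_5: k=3: 0+360+5·4·9=540; k=4: 200+0+5·10·9=650 → min 540.
Length 4: A_1..A_4: k=1: 0+1700+38·30·10=13100; k=2: 5700+200+38·5·10=7800; k=3: 5160+0+38·4·10=6680 → min 6680 | A_2..A_5: k=2: 0+540+30·5·9=1890; k=3: 600+360+30·4·9=2040; k=4: 1700+0+30·10·9=4400 → min 1890.
Top-level splits: k=1: (A_1..A_1)·(A_2..A_5) → 0+1890+38·30·9 = 12150; k=2: (A_1..A_2)·(A_3..A_5) → 5700+540+38·5·9 = 7950; k=3: (A_1..A_3)·(A_4..A_5) → 5160+360+38·4·9 = 6888; k=4: (A_1..A_4)·(A_5..A_5) → 6680+0+38·10·9 = 10100.
Best split is after A_3, i.e. k = 3.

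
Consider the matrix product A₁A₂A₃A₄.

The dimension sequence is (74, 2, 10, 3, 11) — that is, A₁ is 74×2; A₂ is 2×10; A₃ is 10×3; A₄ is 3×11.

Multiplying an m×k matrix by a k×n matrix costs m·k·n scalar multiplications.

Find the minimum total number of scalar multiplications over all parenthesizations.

1754

Adjacent pairs: A₁A₂ = 74·2·10 = 1480; A₂A₃ = 2·10·3 = 60; A₃A₄ = 10·3·11 = 330.
Length 3: A₁..A₃: k=1: 0+60+74·2·3=504; k=2: 1480+0+74·10·3=3700 → min 504 | A₂..A₄: k=2: 0+330+2·10·11=550; k=3: 60+0+2·3·11=126 → min 126.
Length 4: A₁..A₄: k=1: 0+126+74·2·11=1754; k=2: 1480+330+74·10·11=9950; k=3: 504+0+74·3·11=2946 → min 1754.
Optimal order: (A₁((A₂A₃)A₄)) with cost 1754.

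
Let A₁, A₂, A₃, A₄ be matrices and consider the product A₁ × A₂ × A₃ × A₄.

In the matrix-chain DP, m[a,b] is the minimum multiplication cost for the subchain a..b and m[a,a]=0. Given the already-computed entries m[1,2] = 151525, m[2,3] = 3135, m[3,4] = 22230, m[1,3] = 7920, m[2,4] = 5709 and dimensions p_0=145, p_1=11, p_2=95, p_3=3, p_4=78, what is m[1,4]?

m[1,4] = min over k∈[1,3] of m[1,k]+m[k+1,4]+p_{0}·p_k·p_{4}.
k=1: 0 + 5709 + 145·11·78 = 130119; k=2: 151525 + 22230 + 145·95·78 = 1248205; k=3: 7920 + 0 + 145·3·78 = 41850.
Minimum: 41850 at k=3.

41850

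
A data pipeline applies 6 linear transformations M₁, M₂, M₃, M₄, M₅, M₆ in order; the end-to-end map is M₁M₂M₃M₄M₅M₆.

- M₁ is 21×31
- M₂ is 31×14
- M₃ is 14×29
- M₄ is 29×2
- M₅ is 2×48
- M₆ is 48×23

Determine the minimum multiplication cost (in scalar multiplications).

6156

Adjacent pairs: M₁M₂ = 21·31·14 = 9114; M₂M₃ = 31·14·29 = 12586; M₃M₄ = 14·29·2 = 812; M₄M₅ = 29·2·48 = 2784; M₅M₆ = 2·48·23 = 2208.
Length 3: M₁..M₃: k=1: 0+12586+21·31·29=31465; k=2: 9114+0+21·14·29=17640 → min 17640 | M₂..M₄: k=2: 0+812+31·14·2=1680; k=3: 12586+0+31·29·2=14384 → min 1680 | M₃..M₅: k=3: 0+2784+14·29·48=22272; k=4: 812+0+14·2·48=2156 → min 2156 | M₄..M₆: k=4: 0+2208+29·2·23=3542; k=5: 2784+0+29·48·23=34800 → min 3542.
Length 4: M₁..M₄: k=1: 0+1680+21·31·2=2982; k=2: 9114+812+21·14·2=10514; k=3: 17640+0+21·29·2=18858 → min 2982 | M₂..M₅: k=2: 0+2156+31·14·48=22988; k=3: 12586+2784+31·29·48=58522; k=4: 1680+0+31·2·48=4656 → min 4656 | M₃..M₆: k=3: 0+3542+14·29·23=12880; k=4: 812+2208+14·2·23=3664; k=5: 2156+0+14·48·23=17612 → min 3664.
Length 5: M₁..M₅: k=1: 0+4656+21·31·48=35904; k=2: 9114+2156+21·14·48=25382; k=3: 17640+2784+21·29·48=49656; k=4: 2982+0+21·2·48=4998 → min 4998 | M₂..M₆: k=2: 0+3664+31·14·23=13646; k=3: 12586+3542+31·29·23=36805; k=4: 1680+2208+31·2·23=5314; k=5: 4656+0+31·48·23=38880 → min 5314.
Length 6: M₁..M₆: k=1: 0+5314+21·31·23=20287; k=2: 9114+3664+21·14·23=19540; k=3: 17640+3542+21·29·23=35189; k=4: 2982+2208+21·2·23=6156; k=5: 4998+0+21·48·23=28182 → min 6156.
Optimal order: ((M₁(M₂(M₃M₄)))(M₅M₆)) with cost 6156.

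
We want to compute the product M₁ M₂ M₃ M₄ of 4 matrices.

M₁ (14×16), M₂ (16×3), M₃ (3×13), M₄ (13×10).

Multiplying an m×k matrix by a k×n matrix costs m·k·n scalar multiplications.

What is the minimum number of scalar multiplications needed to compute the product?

1482

Adjacent pairs: M₁M₂ = 14·16·3 = 672; M₂M₃ = 16·3·13 = 624; M₃M₄ = 3·13·10 = 390.
Length 3: M₁..M₃: k=1: 0+624+14·16·13=3536; k=2: 672+0+14·3·13=1218 → min 1218 | M₂..M₄: k=2: 0+390+16·3·10=870; k=3: 624+0+16·13·10=2704 → min 870.
Length 4: M₁..M₄: k=1: 0+870+14·16·10=3110; k=2: 672+390+14·3·10=1482; k=3: 1218+0+14·13·10=3038 → min 1482.
Optimal order: ((M₁ M₂) (M₃ M₄)) with cost 1482.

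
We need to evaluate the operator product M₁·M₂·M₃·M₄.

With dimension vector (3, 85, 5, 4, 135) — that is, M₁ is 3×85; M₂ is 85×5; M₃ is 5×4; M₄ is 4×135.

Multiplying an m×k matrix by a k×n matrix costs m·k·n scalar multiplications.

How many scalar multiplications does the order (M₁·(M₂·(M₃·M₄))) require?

(M₃·M₄): 5×4 by 4×135 → 5×135, cost 5·4·135 = 2700
(M₂·(M₃·M₄)): 85×5 by 5×135 → 85×135, cost 85·5·135 = 57375; cumulative 60075
(M₁·(M₂·(M₃·M₄))): 3×85 by 85×135 → 3×135, cost 3·85·135 = 34425; cumulative 94500
Total: 94500 scalar multiplications.

94500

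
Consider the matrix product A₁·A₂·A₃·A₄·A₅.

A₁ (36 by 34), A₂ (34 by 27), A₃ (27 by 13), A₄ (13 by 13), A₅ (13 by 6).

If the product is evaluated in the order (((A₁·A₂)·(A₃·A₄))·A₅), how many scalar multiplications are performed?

53055

(A₁·A₂): 36×34 by 34×27 → 36×27, cost 36·34·27 = 33048
(A₃·A₄): 27×13 by 13×13 → 27×13, cost 27·13·13 = 4563
((A₁·A₂)·(A₃·A₄)): 36×27 by 27×13 → 36×13, cost 36·27·13 = 12636; cumulative 50247
(((A₁·A₂)·(A₃·A₄))·A₅): 36×13 by 13×6 → 36×6, cost 36·13·6 = 2808; cumulative 53055
Total: 53055 scalar multiplications.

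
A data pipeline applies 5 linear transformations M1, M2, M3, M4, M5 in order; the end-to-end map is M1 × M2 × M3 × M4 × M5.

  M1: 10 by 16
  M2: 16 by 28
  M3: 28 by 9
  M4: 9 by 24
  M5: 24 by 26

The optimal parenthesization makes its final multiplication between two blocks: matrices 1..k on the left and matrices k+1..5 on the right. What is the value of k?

Adjacent pairs: M1M2 = 10·16·28 = 4480; M2M3 = 16·28·9 = 4032; M3M4 = 28·9·24 = 6048; M4M5 = 9·24·26 = 5616.
Length 3: M1..M3: k=1: 0+4032+10·16·9=5472; k=2: 4480+0+10·28·9=7000 → min 5472 | M2..M4: k=2: 0+6048+16·28·24=16800; k=3: 4032+0+16·9·24=7488 → min 7488 | M3..M5: k=3: 0+5616+28·9·26=12168; k=4: 6048+0+28·24·26=23520 → min 12168.
Length 4: M1..M4: k=1: 0+7488+10·16·24=11328; k=2: 4480+6048+10·28·24=17248; k=3: 5472+0+10·9·24=7632 → min 7632 | M2..M5: k=2: 0+12168+16·28·26=23816; k=3: 4032+5616+16·9·26=13392; k=4: 7488+0+16·24·26=17472 → min 13392.
Top-level splits: k=1: (M1..M1)·(M2..M5) → 0+13392+10·16·26 = 17552; k=2: (M1..M2)·(M3..M5) → 4480+12168+10·28·26 = 23928; k=3: (M1..M3)·(M4..M5) → 5472+5616+10·9·26 = 13428; k=4: (M1..M4)·(M5..M5) → 7632+0+10·24·26 = 13872.
Best split is after M3, i.e. k = 3.

3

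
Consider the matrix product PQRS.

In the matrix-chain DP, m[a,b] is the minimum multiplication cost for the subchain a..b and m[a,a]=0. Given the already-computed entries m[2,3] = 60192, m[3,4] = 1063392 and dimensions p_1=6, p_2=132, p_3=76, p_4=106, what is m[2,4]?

m[2,4] = min over k∈[2,3] of m[2,k]+m[k+1,4]+p_{1}·p_k·p_{4}.
k=2: 0 + 1063392 + 6·132·106 = 1147344; k=3: 60192 + 0 + 6·76·106 = 108528.
Minimum: 108528 at k=3.

108528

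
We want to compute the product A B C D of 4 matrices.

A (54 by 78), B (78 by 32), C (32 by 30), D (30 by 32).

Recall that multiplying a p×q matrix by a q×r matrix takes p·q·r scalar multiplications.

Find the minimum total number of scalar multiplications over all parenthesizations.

220800

Adjacent pairs: AB = 54·78·32 = 134784; BC = 78·32·30 = 74880; CD = 32·30·32 = 30720.
Length 3: A..C: k=1: 0+74880+54·78·30=201240; k=2: 134784+0+54·32·30=186624 → min 186624 | B..D: k=2: 0+30720+78·32·32=110592; k=3: 74880+0+78·30·32=149760 → min 110592.
Length 4: A..D: k=1: 0+110592+54·78·32=245376; k=2: 134784+30720+54·32·32=220800; k=3: 186624+0+54·30·32=238464 → min 220800.
Optimal order: ((A B) (C D)) with cost 220800.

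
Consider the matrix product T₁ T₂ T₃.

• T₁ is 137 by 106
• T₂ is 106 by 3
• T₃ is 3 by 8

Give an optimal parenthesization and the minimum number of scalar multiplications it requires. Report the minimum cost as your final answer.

(T₁ (T₂ T₃)): cost 118720.
((T₁ T₂) T₃): cost 46854.
Optimal: ((T₁ T₂) T₃) with cost 46854.

46854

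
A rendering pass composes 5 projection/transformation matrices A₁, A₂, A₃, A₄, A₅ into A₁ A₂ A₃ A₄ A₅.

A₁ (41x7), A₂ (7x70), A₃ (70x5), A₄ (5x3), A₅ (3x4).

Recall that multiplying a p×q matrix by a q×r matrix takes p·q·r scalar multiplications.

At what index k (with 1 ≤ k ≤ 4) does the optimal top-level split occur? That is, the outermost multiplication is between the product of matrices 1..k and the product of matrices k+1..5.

Adjacent pairs: A₁A₂ = 41·7·70 = 20090; A₂A₃ = 7·70·5 = 2450; A₃A₄ = 70·5·3 = 1050; A₄A₅ = 5·3·4 = 60.
Length 3: A₁..A₃: k=1: 0+2450+41·7·5=3885; k=2: 20090+0+41·70·5=34440 → min 3885 | A₂..A₄: k=2: 0+1050+7·70·3=2520; k=3: 2450+0+7·5·3=2555 → min 2520 | A₃..A₅: k=3: 0+60+70·5·4=1460; k=4: 1050+0+70·3·4=1890 → min 1460.
Length 4: A₁..A₄: k=1: 0+2520+41·7·3=3381; k=2: 20090+1050+41·70·3=29750; k=3: 3885+0+41·5·3=4500 → min 3381 | A₂..A₅: k=2: 0+1460+7·70·4=3420; k=3: 2450+60+7·5·4=2650; k=4: 2520+0+7·3·4=2604 → min 2604.
Top-level splits: k=1: (A₁..A₁)·(A₂..A₅) → 0+2604+41·7·4 = 3752; k=2: (A₁..A₂)·(A₃..A₅) → 20090+1460+41·70·4 = 33030; k=3: (A₁..A₃)·(A₄..A₅) → 3885+60+41·5·4 = 4765; k=4: (A₁..A₄)·(A₅..A₅) → 3381+0+41·3·4 = 3873.
Best split is after A₁, i.e. k = 1.

1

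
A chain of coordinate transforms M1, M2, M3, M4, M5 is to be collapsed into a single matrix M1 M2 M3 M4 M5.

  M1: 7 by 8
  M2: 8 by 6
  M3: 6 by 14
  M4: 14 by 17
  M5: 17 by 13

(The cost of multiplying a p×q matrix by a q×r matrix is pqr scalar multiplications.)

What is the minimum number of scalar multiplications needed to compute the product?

Adjacent pairs: M1M2 = 7·8·6 = 336; M2M3 = 8·6·14 = 672; M3M4 = 6·14·17 = 1428; M4M5 = 14·17·13 = 3094.
Length 3: M1..M3: k=1: 0+672+7·8·14=1456; k=2: 336+0+7·6·14=924 → min 924 | M2..M4: k=2: 0+1428+8·6·17=2244; k=3: 672+0+8·14·17=2576 → min 2244 | M3..M5: k=3: 0+3094+6·14·13=4186; k=4: 1428+0+6·17·13=2754 → min 2754.
Length 4: M1..M4: k=1: 0+2244+7·8·17=3196; k=2: 336+1428+7·6·17=2478; k=3: 924+0+7·14·17=2590 → min 2478 | M2..M5: k=2: 0+2754+8·6·13=3378; k=3: 672+3094+8·14·13=5222; k=4: 2244+0+8·17·13=4012 → min 3378.
Length 5: M1..M5: k=1: 0+3378+7·8·13=4106; k=2: 336+2754+7·6·13=3636; k=3: 924+3094+7·14·13=5292; k=4: 2478+0+7·17·13=4025 → min 3636.
Optimal order: ((M1 M2) ((M3 M4) M5)) with cost 3636.

3636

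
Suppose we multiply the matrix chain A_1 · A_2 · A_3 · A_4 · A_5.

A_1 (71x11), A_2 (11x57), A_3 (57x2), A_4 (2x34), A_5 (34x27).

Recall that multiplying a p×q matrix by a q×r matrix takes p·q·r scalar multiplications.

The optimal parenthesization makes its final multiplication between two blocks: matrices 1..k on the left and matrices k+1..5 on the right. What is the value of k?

Adjacent pairs: A_1A_2 = 71·11·57 = 44517; A_2A_3 = 11·57·2 = 1254; A_3A_4 = 57·2·34 = 3876; A_4A_5 = 2·34·27 = 1836.
Length 3: A_1..A_3: k=1: 0+1254+71·11·2=2816; k=2: 44517+0+71·57·2=52611 → min 2816 | A_2..A_4: k=2: 0+3876+11·57·34=25194; k=3: 1254+0+11·2·34=2002 → min 2002 | A_3..A_5: k=3: 0+1836+57·2·27=4914; k=4: 3876+0+57·34·27=56202 → min 4914.
Length 4: A_1..A_4: k=1: 0+2002+71·11·34=28556; k=2: 44517+3876+71·57·34=185991; k=3: 2816+0+71·2·34=7644 → min 7644 | A_2..A_5: k=2: 0+4914+11·57·27=21843; k=3: 1254+1836+11·2·27=3684; k=4: 2002+0+11·34·27=12100 → min 3684.
Top-level splits: k=1: (A_1..A_1)·(A_2..A_5) → 0+3684+71·11·27 = 24771; k=2: (A_1..A_2)·(A_3..A_5) → 44517+4914+71·57·27 = 158700; k=3: (A_1..A_3)·(A_4..A_5) → 2816+1836+71·2·27 = 8486; k=4: (A_1..A_4)·(A_5..A_5) → 7644+0+71·34·27 = 72822.
Best split is after A_3, i.e. k = 3.

3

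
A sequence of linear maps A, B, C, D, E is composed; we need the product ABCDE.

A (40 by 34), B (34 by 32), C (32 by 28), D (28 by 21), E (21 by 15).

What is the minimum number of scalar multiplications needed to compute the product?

Adjacent pairs: AB = 40·34·32 = 43520; BC = 34·32·28 = 30464; CD = 32·28·21 = 18816; DE = 28·21·15 = 8820.
Length 3: A..C: k=1: 0+30464+40·34·28=68544; k=2: 43520+0+40·32·28=79360 → min 68544 | B..D: k=2: 0+18816+34·32·21=41664; k=3: 30464+0+34·28·21=50456 → min 41664 | C..E: k=3: 0+8820+32·28·15=22260; k=4: 18816+0+32·21·15=28896 → min 22260.
Length 4: A..D: k=1: 0+41664+40·34·21=70224; k=2: 43520+18816+40·32·21=89216; k=3: 68544+0+40·28·21=92064 → min 70224 | B..E: k=2: 0+22260+34·32·15=38580; k=3: 30464+8820+34·28·15=53564; k=4: 41664+0+34·21·15=52374 → min 38580.
Length 5: A..E: k=1: 0+38580+40·34·15=58980; k=2: 43520+22260+40·32·15=84980; k=3: 68544+8820+40·28·15=94164; k=4: 70224+0+40·21·15=82824 → min 58980.
Optimal order: (A(B(C(DE)))) with cost 58980.

58980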